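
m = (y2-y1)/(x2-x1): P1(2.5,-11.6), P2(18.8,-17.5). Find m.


dy = -17.5 + 11.6 = -5.9
dx = 18.8 - 2.5 = 16.3
m = -5.9/16.3 = -0.3620

m = -0.3620


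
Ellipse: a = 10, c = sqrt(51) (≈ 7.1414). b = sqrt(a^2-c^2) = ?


b^2 = 10^2 - (sqrt(51))^2 = 100 - 51 = 49
b = sqrt(49) = 7

b = 7


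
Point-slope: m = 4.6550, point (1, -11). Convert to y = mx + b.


y + 11 = 4.6550(x - 1)
y = 4.6550x - 11 - 4.6550*1
y = 4.6550x - 15.6550

y = 4.6550x - 15.6550


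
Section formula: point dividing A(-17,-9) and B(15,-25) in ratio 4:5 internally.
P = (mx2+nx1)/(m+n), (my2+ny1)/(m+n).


Px = (4*15 + 5*(-17))/9 = -25/9 = -2.7778
Py = (4*(-25) + 5*(-9))/9 = -145/9 = -16.1111

P = (-2.7778, -16.1111)


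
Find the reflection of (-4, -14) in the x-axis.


Reflection rule for x-axis: (x, -y)
(-4, -14) -> (-4, 14)

(-4, 14)


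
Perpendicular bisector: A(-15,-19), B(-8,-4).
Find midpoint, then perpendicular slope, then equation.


Midpoint = (-11.5, -11.5)
Slope of AB = dy/dx = 15/7 = 2.1429
Perp slope = -dx/dy = -7/15 = -0.4667
b = My - (perp slope)*Mx = -11.5 + (7*(-11.5))/15 = -11.5 - 5.3667 = -16.8667

y = -0.4667x - 16.8667


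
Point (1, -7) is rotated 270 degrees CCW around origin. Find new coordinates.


cos(270) = 0, sin(270) = -1
x' = 1*0 + 7*(-1) = -7
y' = 1*(-1) - 7*0 = -1

(-7, -1)


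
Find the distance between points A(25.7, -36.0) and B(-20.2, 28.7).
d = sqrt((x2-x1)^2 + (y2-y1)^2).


dx = -20.2 - 25.7 = -45.9
dy = 28.7 + 36.0 = 64.7
d = sqrt(2106.81 + 4186.09) = sqrt(6292.9) = 79.3278

79.3278


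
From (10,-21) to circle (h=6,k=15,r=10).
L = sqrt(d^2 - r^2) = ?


d = sqrt((10-6)^2 + (-21-15)^2) = sqrt(16+1296) = 36.2215
L = sqrt(1312.0000 - 100) = sqrt(1212.0000) = 34.8138

34.8138


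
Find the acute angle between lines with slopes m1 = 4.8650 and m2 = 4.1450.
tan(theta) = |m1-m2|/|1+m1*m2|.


m1-m2 = 0.72
1+m1*m2 = 21.165425
tan(theta) = |0.72/21.165425| = 0.034018
theta = arctan(|0.72/21.165425|) = 1.9483 degrees (acute angle)

1.9483 degrees


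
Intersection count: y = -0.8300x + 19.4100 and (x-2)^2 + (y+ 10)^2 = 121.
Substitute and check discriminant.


Substitute y = -0.8300x + 19.4100: (x-2)^2 + (-0.8300x+19.4100+ 10)^2 = 121
Expand to Ax^2 + Bx + C = 0, where b-k = 29.41
A = 1+m^2 = 1.6889
B = 2(m(b-k) - h) = 2(-0.8300*29.41 - 2) = -52.8206
C = h^2 + (b-k)^2 - r^2 = 4 + 864.9481 - 121 = 747.9481
disc = B^2-4AC = 2790.0158 - 5052.8382 = -2262.8224
disc < 0

0 intersection points


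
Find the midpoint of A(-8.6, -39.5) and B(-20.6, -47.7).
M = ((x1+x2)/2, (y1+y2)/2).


Mx = (-8.6 - 20.6)/2 = -29.2/2 = -14.6000
My = (-39.5 - 47.7)/2 = -87.2/2 = -43.6000

(-14.6000, -43.6000)


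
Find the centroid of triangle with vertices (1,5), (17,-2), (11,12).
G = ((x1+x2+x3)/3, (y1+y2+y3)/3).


Gx = (1+17+11)/3 = 29/3 = 9.6667
Gy = (5- 2+12)/3 = 15/3 = 5.0000

G = (9.6667, 5.0000)


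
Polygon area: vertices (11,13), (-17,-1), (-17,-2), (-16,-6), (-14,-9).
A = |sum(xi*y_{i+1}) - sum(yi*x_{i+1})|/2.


sum(xi*y_{i+1}) = 11*(-1) - 17*(-2) - 17*(-6) - 16*(-9) - 14*13 = 87
sum(yi*x_{i+1}) = 13*(-17) - 1*(-17) - 2*(-16) - 6*(-14) - 9*11 = -187
Area = |87 + 187|/2 = 274/2 = 137.0000

137.0000 sq units


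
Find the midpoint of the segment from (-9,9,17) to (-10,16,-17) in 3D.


Mx = (-9- 10)/2 = -9.5000
My = (9+16)/2 = 12.5000
Mz = (17- 17)/2 = 0

M = (-9.5000, 12.5000, 0)


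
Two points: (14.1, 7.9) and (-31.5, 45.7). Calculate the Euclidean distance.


dx = -31.5 - 14.1 = -45.6
dy = 45.7 - 7.9 = 37.8
d = sqrt(2079.36 + 1428.84) = sqrt(3508.2) = 59.2301

59.2301


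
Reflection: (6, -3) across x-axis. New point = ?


Reflection rule for x-axis: (x, -y)
(6, -3) -> (6, 3)

(6, 3)


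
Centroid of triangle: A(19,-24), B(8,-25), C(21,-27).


Gx = (19+8+21)/3 = 48/3 = 16.0000
Gy = (-24- 25- 27)/3 = -76/3 = -25.3333

G = (16.0000, -25.3333)


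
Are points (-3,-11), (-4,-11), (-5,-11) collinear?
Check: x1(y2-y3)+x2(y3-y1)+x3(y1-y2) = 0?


-3*(-11+ 11) - 4*(-11+ 11) - 5*(-11+ 11)
= 0 + 0 + 0 = 0

Yes, collinear (determinant = 0)


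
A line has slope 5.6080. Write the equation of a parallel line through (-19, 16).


Parallel lines have equal slopes.
m2 = 5.6080
b2 = 16 - 5.6080*(-19) = 122.5520

y = 5.6080x + 122.5520


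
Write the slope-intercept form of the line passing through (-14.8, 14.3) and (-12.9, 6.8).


m = (-7.5)/(1.9) = -3.9474
b = y1 - m*x1 = 14.3 - (-7.5*(-14.8))/(1.9) = 14.3 - 58.4211 = -44.1211

y = -3.9474x - 44.1211


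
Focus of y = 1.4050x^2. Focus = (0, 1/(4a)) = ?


a = 1.4050
4a = 5.6200
focus = (0, 1/5.6200) = (0, 0.1779)

Focus = (0, 0.1779)


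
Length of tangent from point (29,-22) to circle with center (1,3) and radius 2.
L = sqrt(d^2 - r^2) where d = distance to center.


d = sqrt((29-1)^2 + (-22-3)^2) = sqrt(784+625) = 37.5366
L = sqrt(1409.0000 - 4) = sqrt(1405.0000) = 37.4833

37.4833


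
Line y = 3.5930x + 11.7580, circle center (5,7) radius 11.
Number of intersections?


Substitute y = 3.5930x + 11.7580: (x-5)^2 + (3.5930x+11.7580-7)^2 = 121
Expand to Ax^2 + Bx + C = 0, where b-k = 4.758
A = 1+m^2 = 13.909649
B = 2(m(b-k) - h) = 2(3.5930*4.758 - 5) = 24.190988
C = h^2 + (b-k)^2 - r^2 = 25 + 22.638564 - 121 = -73.361436
disc = B^2-4AC = 585.2039 + 4081.7273 = 4666.9312
disc > 0

2 intersection points


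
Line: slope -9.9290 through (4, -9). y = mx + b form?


y + 9 = -9.9290(x - 4)
y = -9.9290x - 9 + 9.9290*4
y = -9.9290x + 30.7160

y = -9.9290x + 30.7160


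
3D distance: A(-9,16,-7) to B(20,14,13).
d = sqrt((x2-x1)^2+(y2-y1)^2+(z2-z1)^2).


dx=29, dy=-2, dz=20
d = sqrt(841+4+400) = sqrt(1245) = 35.2846

35.2846


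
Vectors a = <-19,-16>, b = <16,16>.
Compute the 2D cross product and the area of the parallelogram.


cross = -19*16 + 16*16 = -304 + 256 = -48
Parallelogram area = |-48| = 48

cross = -48, parallelogram area = 48


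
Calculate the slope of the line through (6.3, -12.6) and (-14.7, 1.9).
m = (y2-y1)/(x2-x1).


dy = 1.9 + 12.6 = 14.5
dx = -14.7 - 6.3 = -21.0
m = 14.5/(-21.0) = -0.6905

m = -0.6905


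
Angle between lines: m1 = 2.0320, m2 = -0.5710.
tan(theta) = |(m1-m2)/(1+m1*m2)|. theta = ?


m1-m2 = 2.603
1+m1*m2 = -0.160272
tan(theta) = |2.603/(-0.160272)| = 16.241140
theta = arctan(|2.603/(-0.160272)|) = 86.4766 degrees (acute angle)

86.4766 degrees


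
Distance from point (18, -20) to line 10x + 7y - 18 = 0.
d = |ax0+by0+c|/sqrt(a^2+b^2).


|10*18 + 7*(-20) - 18| = |22| = 22
sqrt(100 + 49) = sqrt(149) = 12.2066
d = 22/sqrt(149) = 1.8023

1.8023


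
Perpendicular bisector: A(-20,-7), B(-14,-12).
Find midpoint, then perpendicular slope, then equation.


Midpoint = (-17, -9.5)
Slope of AB = dy/dx = -5/6 = -0.8333
Perp slope = -dx/dy = 6/5 = 1.2000
b = My - (perp slope)*Mx = -9.5 + (6*(-17))/(-5) = -9.5 + 20.4000 = 10.9000

y = 1.2000x + 10.9000


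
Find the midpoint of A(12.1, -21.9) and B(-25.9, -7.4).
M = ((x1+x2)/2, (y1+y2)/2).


Mx = (12.1 - 25.9)/2 = -13.8/2 = -6.9000
My = (-21.9 - 7.4)/2 = -29.3/2 = -14.6500

(-6.9000, -14.6500)


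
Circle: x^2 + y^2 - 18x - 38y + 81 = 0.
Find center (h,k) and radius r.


h = -D/2 = 18/2 = 9
k = -E/2 = 38/2 = 19
r^2 = h^2 + k^2 - F = 81 + 361 - 81 = 361
r = 19

Center (9, 19), radius = 19


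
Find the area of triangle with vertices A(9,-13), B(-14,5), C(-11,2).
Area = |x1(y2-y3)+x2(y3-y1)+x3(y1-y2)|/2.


9*(5-2) = 27
-14*(2+ 13) = -210
-11*(-13-5) = 198
sum = 15
Area = |15|/2 = 7.5000

7.5000 sq units


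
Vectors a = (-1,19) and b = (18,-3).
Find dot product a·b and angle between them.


a·b = -1*18 + 19*(-3) = -18 - 57 = -75
|a| = sqrt(1+361) = 19.0263
|b| = sqrt(324+9) = 18.2483
cos(theta) = -75/(sqrt(362)*sqrt(333)) = -75/sqrt(120546) = -0.216015
theta = arccos(-75/sqrt(120546)) = 102.4751 degrees

a·b = -75, theta = 102.4751 deg


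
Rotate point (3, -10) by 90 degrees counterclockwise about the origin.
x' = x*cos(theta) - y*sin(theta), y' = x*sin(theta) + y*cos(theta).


cos(90) = 0, sin(90) = 1
x' = 3*0 + 10*1 = 10
y' = 3*1 - 10*0 = 3

(10, 3)


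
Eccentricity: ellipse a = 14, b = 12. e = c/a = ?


c = sqrt(196-144) = sqrt(52) = 7.2111
e = c/a = sqrt(52)/14 = 0.5151

e = 0.5151


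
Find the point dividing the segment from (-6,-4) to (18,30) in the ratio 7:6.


Px = (7*18 + 6*(-6))/13 = 90/13 = 6.9231
Py = (7*30 + 6*(-4))/13 = 186/13 = 14.3077

P = (6.9231, 14.3077)


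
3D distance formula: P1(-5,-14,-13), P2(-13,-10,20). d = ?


dx=-8, dy=4, dz=33
d = sqrt(64+16+1089) = sqrt(1169) = 34.1906

34.1906


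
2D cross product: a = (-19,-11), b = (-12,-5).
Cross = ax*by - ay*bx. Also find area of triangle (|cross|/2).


cross = -19*(-5) + 11*(-12) = 95 - 132 = -37
Triangle area = |-37|/2 = 37/2 = 18.5000

cross = -37, triangle area = 18.5000


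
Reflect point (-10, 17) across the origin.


Reflection rule for origin: (-x, -y)
(-10, 17) -> (10, -17)

(10, -17)


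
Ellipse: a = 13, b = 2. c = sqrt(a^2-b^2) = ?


c^2 = 13^2 - 2^2 = 169 - 4 = 165
c = sqrt(165) = 12.8452

c = 12.8452


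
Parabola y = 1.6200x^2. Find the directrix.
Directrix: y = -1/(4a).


a = 1.6200
1/(4a) = 0.1543
directrix: y = -0.1543 = -0.1543

y = -0.1543


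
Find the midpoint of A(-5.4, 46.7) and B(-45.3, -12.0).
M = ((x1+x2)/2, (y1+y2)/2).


Mx = (-5.4 - 45.3)/2 = -50.7/2 = -25.3500
My = (46.7 - 12.0)/2 = 34.7/2 = 17.3500

(-25.3500, 17.3500)


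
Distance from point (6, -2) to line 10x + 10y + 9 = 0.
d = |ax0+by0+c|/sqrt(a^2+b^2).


|10*6 + 10*(-2) + 9| = |49| = 49
sqrt(100 + 100) = sqrt(200) = 14.1421
d = 49/sqrt(200) = 3.4648

3.4648


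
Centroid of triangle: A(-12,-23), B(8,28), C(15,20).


Gx = (-12+8+15)/3 = 11/3 = 3.6667
Gy = (-23+28+20)/3 = 25/3 = 8.3333

G = (3.6667, 8.3333)


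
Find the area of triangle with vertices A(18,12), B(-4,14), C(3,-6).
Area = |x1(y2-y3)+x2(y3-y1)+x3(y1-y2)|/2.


18*(14+ 6) = 360
-4*(-6-12) = 72
3*(12-14) = -6
sum = 426
Area = |426|/2 = 213.0000

213.0000 sq units


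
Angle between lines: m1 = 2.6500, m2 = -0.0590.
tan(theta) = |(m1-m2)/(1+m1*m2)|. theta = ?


m1-m2 = 2.709
1+m1*m2 = 0.84365
tan(theta) = |2.709/0.84365| = 3.211047
theta = arctan(|2.709/0.84365|) = 72.7021 degrees (acute angle)

72.7021 degrees


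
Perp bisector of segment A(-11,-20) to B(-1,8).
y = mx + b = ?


Midpoint = (-6, -6)
Slope of AB = dy/dx = 28/10 = 2.8000
Perp slope = -dx/dy = -10/28 = -0.3571
b = My - (perp slope)*Mx = -6 + (10*(-6))/28 = -6 - 2.1429 = -8.1429

y = -0.3571x - 8.1429


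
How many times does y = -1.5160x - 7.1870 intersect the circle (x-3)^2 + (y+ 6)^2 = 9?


Substitute y = -1.5160x - 7.1870: (x-3)^2 + (-1.5160x- 7.1870+ 6)^2 = 9
Expand to Ax^2 + Bx + C = 0, where b-k = -1.187
A = 1+m^2 = 3.298256
B = 2(m(b-k) - h) = 2(-1.5160*(-1.187) - 3) = -2.401016
C = h^2 + (b-k)^2 - r^2 = 9 + 1.408969 - 9 = 1.408969
disc = B^2-4AC = 5.7649 - 18.5886 = -12.8237
disc < 0

0 intersection points


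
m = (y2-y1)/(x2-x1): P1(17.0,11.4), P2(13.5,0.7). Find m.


dy = 0.7 - 11.4 = -10.7
dx = 13.5 - 17.0 = -3.5
m = -10.7/(-3.5) = 3.0571

m = 3.0571


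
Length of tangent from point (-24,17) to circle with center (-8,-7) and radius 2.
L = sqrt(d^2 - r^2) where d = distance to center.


d = sqrt((-24+ 8)^2 + (17+ 7)^2) = sqrt(256+576) = 28.8444
L = sqrt(832.0000 - 4) = sqrt(828.0000) = 28.7750

28.7750


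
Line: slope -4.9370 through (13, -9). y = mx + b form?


y + 9 = -4.9370(x - 13)
y = -4.9370x - 9 + 4.9370*13
y = -4.9370x + 55.1810

y = -4.9370x + 55.1810


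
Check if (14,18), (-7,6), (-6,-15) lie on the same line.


14*(6+ 15) - 7*(-15-18) - 6*(18-6)
= 294 + 231 - 72 = 453

No, not collinear (determinant = 453)


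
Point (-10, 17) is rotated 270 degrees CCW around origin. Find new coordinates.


cos(270) = 0, sin(270) = -1
x' = -10*0 - 17*(-1) = 17
y' = -10*(-1) + 17*0 = 10

(17, 10)


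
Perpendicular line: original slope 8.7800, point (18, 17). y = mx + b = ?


Perpendicular slope = -1/m1 = -1/8.7800 = -0.1139
b2 = y0 - m2*x0 = 17 + 18/8.7800 = 17 + 2.0501 = 19.0501

y = -0.1139x + 19.0501


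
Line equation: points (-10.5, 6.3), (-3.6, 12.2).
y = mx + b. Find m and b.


m = (5.9)/(6.9) = 0.8551
b = y1 - m*x1 = 6.3 - (5.9*(-10.5))/(6.9) = 6.3 + 8.9783 = 15.2783

y = 0.8551x + 15.2783


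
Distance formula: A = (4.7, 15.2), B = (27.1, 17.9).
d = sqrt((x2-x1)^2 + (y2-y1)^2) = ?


dx = 27.1 - 4.7 = 22.4
dy = 17.9 - 15.2 = 2.7
d = sqrt(501.76 + 7.29) = sqrt(509.05) = 22.5621

22.5621


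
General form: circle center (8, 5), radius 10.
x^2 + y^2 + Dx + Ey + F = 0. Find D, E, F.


(x-8)^2 + (y-5)^2 = 10^2
D = -2h = -16, E = -2k = -10
F = h^2+k^2-r^2 = 64+25-100 = -11

D = -16, E = -10, F = -11


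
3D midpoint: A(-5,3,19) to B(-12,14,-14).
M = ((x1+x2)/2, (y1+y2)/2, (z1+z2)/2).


Mx = (-5- 12)/2 = -8.5000
My = (3+14)/2 = 8.5000
Mz = (19- 14)/2 = 2.5000

M = (-8.5000, 8.5000, 2.5000)


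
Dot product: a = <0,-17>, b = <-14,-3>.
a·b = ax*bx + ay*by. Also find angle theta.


a·b = 0*(-14) - 17*(-3) = 0 + 51 = 51
|a| = sqrt(0+289) = 17.0000
|b| = sqrt(196+9) = 14.3178
cos(theta) = 51/(sqrt(289)*sqrt(205)) = 51/sqrt(59245) = 0.209529
theta = arccos(51/sqrt(59245)) = 77.9052 degrees

a·b = 51, theta = 77.9052 deg


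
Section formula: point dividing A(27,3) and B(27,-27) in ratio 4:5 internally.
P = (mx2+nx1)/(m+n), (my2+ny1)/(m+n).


Px = (4*27 + 5*27)/9 = 243/9 = 27.0000
Py = (4*(-27) + 5*3)/9 = -93/9 = -10.3333

P = (27.0000, -10.3333)


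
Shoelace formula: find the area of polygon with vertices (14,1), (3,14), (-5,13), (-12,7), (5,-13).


sum(xi*y_{i+1}) = 14*14 + 3*13 - 5*7 - 12*(-13) + 5*1 = 361
sum(yi*x_{i+1}) = 1*3 + 14*(-5) + 13*(-12) + 7*5 - 13*14 = -370
Area = |361 + 370|/2 = 731/2 = 365.5000

365.5000 sq units


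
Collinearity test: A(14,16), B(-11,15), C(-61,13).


14*(15-13) - 11*(13-16) - 61*(16-15)
= 28 + 33 - 61 = 0

Yes, collinear (determinant = 0)


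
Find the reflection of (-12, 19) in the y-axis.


Reflection rule for y-axis: (-x, y)
(-12, 19) -> (12, 19)

(12, 19)


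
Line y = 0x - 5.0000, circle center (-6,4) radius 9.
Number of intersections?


Substitute y = 0x - 5.0000: (x+ 6)^2 + (0x- 5.0000-4)^2 = 81
Expand to Ax^2 + Bx + C = 0, where b-k = -9
A = 1+m^2 = 1
B = 2(m(b-k) - h) = 2(0*(-9) + 6) = 12
C = h^2 + (b-k)^2 - r^2 = 36 + 81 - 81 = 36
disc = B^2-4AC = 144.0000 - 144.0000 = 0
disc = 0

1 intersection point (tangent)


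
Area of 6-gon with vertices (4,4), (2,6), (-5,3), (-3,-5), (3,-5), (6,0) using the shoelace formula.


sum(xi*y_{i+1}) = 4*6 + 2*3 - 5*(-5) - 3*(-5) + 3*0 + 6*4 = 94
sum(yi*x_{i+1}) = 4*2 + 6*(-5) + 3*(-3) - 5*3 - 5*6 + 0*4 = -76
Area = |94 + 76|/2 = 170/2 = 85.0000

85.0000 sq units


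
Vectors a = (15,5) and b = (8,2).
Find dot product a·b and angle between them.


a·b = 15*8 + 5*2 = 120 + 10 = 130
|a| = sqrt(225+25) = 15.8114
|b| = sqrt(64+4) = 8.2462
cos(theta) = 130/(sqrt(250)*sqrt(68)) = 130/sqrt(17000) = 0.997054
theta = arccos(130/sqrt(17000)) = 4.3987 degrees

a·b = 130, theta = 4.3987 deg


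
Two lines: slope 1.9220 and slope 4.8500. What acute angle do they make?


m1-m2 = -2.928
1+m1*m2 = 10.3217
tan(theta) = |-2.928/10.3217| = 0.283674
theta = arctan(|-2.928/10.3217|) = 15.8373 degrees (acute angle)

15.8373 degrees


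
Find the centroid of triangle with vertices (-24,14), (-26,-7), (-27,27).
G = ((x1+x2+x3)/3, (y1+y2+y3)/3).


Gx = (-24- 26- 27)/3 = -77/3 = -25.6667
Gy = (14- 7+27)/3 = 34/3 = 11.3333

G = (-25.6667, 11.3333)


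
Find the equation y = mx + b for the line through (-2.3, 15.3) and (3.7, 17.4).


m = (2.1)/(6.0) = 0.3500
b = y1 - m*x1 = 15.3 - (2.1*(-2.3))/(6.0) = 15.3 + 0.8050 = 16.1050

y = 0.3500x + 16.1050


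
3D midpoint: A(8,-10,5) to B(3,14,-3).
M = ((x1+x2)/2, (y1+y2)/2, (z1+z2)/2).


Mx = (8+3)/2 = 5.5000
My = (-10+14)/2 = 2.0000
Mz = (5- 3)/2 = 1.0000

M = (5.5000, 2.0000, 1.0000)


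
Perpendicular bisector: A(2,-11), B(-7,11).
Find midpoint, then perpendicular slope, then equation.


Midpoint = (-2.5, 0)
Slope of AB = dy/dx = 22/(-9) = -2.4444
Perp slope = -dx/dy = 9/22 = 0.4091
b = My - (perp slope)*Mx = 0 + (-9*(-2.5))/22 = 0 + 1.0227 = 1.0227

y = 0.4091x + 1.0227


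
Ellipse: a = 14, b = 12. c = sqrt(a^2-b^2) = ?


c^2 = 14^2 - 12^2 = 196 - 144 = 52
c = sqrt(52) = 7.2111

c = 7.2111


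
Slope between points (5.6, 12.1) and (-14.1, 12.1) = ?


dy = 12.1 - 12.1 = 0.0
dx = -14.1 - 5.6 = -19.7
m = 0.0/(-19.7) = 0

m = 0


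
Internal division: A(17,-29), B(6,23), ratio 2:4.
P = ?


Px = (2*6 + 4*17)/6 = 80/6 = 13.3333
Py = (2*23 + 4*(-29))/6 = -70/6 = -11.6667

P = (13.3333, -11.6667)


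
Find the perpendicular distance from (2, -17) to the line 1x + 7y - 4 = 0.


|1*2 + 7*(-17) - 4| = |-121| = 121
sqrt(1 + 49) = sqrt(50) = 7.0711
d = 121/sqrt(50) = 17.1120

17.1120


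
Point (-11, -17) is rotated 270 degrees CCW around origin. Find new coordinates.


cos(270) = 0, sin(270) = -1
x' = -11*0 + 17*(-1) = -17
y' = -11*(-1) - 17*0 = 11

(-17, 11)


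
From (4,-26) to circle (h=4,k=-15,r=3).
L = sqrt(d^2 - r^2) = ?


d = sqrt((4-4)^2 + (-26+ 15)^2) = sqrt(0+121) = 11.0000
L = sqrt(121.0000 - 9) = sqrt(112.0000) = 10.5830

10.5830


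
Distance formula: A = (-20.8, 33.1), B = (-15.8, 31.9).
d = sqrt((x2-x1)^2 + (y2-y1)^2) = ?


dx = -15.8 + 20.8 = 5.0
dy = 31.9 - 33.1 = -1.2
d = sqrt(25.0 + 1.44) = sqrt(26.44) = 5.1420

5.1420


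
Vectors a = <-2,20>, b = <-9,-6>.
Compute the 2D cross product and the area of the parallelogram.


cross = -2*(-6) - 20*(-9) = 12 + 180 = 192
Parallelogram area = |192| = 192

cross = 192, parallelogram area = 192


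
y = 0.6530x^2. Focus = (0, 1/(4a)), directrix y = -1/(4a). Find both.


a = 0.6530
1/(4a) = 0.3828
Focus = (0, 0.3828)
Directrix: y = -0.3828

Focus = (0, 0.3828), Directrix: y = -0.3828


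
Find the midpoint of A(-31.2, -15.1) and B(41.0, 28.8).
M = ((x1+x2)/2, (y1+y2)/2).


Mx = (-31.2 + 41.0)/2 = 9.8/2 = 4.9000
My = (-15.1 + 28.8)/2 = 13.7/2 = 6.8500

(4.9000, 6.8500)


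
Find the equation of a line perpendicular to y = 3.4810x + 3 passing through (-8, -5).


Perpendicular slope = -1/m1 = -1/3.4810 = -0.2873
b2 = y0 - m2*x0 = -5 - 8/3.4810 = -5 - 2.2982 = -7.2982

y = -0.2873x - 7.2982


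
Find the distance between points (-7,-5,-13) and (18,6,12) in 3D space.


dx=25, dy=11, dz=25
d = sqrt(625+121+625) = sqrt(1371) = 37.0270

37.0270


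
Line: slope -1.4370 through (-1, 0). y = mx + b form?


y - 0 = -1.4370(x + 1)
y = -1.4370x + 0 + 1.4370*(-1)
y = -1.4370x - 1.4370

y = -1.4370x - 1.4370


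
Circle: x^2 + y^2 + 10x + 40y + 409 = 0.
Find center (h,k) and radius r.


h = -D/2 = -10/2 = -5
k = -E/2 = -40/2 = -20
r^2 = h^2 + k^2 - F = 25 + 400 - 409 = 16
r = 4

Center (-5, -20), radius = 4


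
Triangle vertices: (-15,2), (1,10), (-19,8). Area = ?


-15*(10-8) = -30
1*(8-2) = 6
-19*(2-10) = 152
sum = 128
Area = |128|/2 = 64.0000

64.0000 sq units


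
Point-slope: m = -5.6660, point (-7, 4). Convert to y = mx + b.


y - 4 = -5.6660(x + 7)
y = -5.6660x + 4 + 5.6660*(-7)
y = -5.6660x - 35.6620

y = -5.6660x - 35.6620


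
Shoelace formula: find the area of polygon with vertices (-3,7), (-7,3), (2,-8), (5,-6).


sum(xi*y_{i+1}) = -3*3 - 7*(-8) + 2*(-6) + 5*7 = 70
sum(yi*x_{i+1}) = 7*(-7) + 3*2 - 8*5 - 6*(-3) = -65
Area = |70 + 65|/2 = 135/2 = 67.5000

67.5000 sq units


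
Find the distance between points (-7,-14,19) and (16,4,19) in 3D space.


dx=23, dy=18, dz=0
d = sqrt(529+324+0) = sqrt(853) = 29.2062

29.2062


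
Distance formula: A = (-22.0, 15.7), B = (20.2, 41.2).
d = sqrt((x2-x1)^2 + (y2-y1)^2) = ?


dx = 20.2 + 22.0 = 42.2
dy = 41.2 - 15.7 = 25.5
d = sqrt(1780.84 + 650.25) = sqrt(2431.09) = 49.3061

49.3061


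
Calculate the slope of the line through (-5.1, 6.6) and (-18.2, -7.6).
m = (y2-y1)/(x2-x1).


dy = -7.6 - 6.6 = -14.2
dx = -18.2 + 5.1 = -13.1
m = -14.2/(-13.1) = 1.0840

m = 1.0840


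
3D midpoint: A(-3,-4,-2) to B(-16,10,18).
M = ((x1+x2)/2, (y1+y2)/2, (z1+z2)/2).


Mx = (-3- 16)/2 = -9.5000
My = (-4+10)/2 = 3.0000
Mz = (-2+18)/2 = 8.0000

M = (-9.5000, 3.0000, 8.0000)


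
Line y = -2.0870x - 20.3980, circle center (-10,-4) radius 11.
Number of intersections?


Substitute y = -2.0870x - 20.3980: (x+ 10)^2 + (-2.0870x- 20.3980+ 4)^2 = 121
Expand to Ax^2 + Bx + C = 0, where b-k = -16.398
A = 1+m^2 = 5.355569
B = 2(m(b-k) - h) = 2(-2.0870*(-16.398) + 10) = 88.445252
C = h^2 + (b-k)^2 - r^2 = 100 + 268.894404 - 121 = 247.894404
disc = B^2-4AC = 7822.5626 - 5310.4623 = 2512.1003
disc > 0

2 intersection points


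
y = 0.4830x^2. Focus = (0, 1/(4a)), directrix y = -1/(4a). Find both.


a = 0.4830
1/(4a) = 0.5176
Focus = (0, 0.5176)
Directrix: y = -0.5176

Focus = (0, 0.5176), Directrix: y = -0.5176


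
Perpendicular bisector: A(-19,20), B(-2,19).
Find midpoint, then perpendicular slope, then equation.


Midpoint = (-10.5, 19.5)
Slope of AB = dy/dx = -1/17 = -0.0588
Perp slope = -dx/dy = 17/1 = 17.0000
b = My - (perp slope)*Mx = 19.5 + (17*(-10.5))/(-1) = 19.5 + 178.5000 = 198.0000

y = 17.0000x + 198.0000


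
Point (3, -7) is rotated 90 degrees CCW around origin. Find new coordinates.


cos(90) = 0, sin(90) = 1
x' = 3*0 + 7*1 = 7
y' = 3*1 - 7*0 = 3

(7, 3)


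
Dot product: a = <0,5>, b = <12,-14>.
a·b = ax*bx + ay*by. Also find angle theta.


a·b = 0*12 + 5*(-14) = 0 - 70 = -70
|a| = sqrt(0+25) = 5.0000
|b| = sqrt(144+196) = 18.4391
cos(theta) = -70/(sqrt(25)*sqrt(340)) = -70/sqrt(8500) = -0.759257
theta = arccos(-70/sqrt(8500)) = 139.3987 degrees

a·b = -70, theta = 139.3987 deg


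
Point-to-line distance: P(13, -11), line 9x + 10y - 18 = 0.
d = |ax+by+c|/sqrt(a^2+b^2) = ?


|9*13 + 10*(-11) - 18| = |-11| = 11
sqrt(81 + 100) = sqrt(181) = 13.4536
d = 11/sqrt(181) = 0.8176

0.8176


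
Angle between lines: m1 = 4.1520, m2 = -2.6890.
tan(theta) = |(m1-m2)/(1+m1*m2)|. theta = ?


m1-m2 = 6.841
1+m1*m2 = -10.164728
tan(theta) = |6.841/(-10.164728)| = 0.673014
theta = arctan(|6.841/(-10.164728)|) = 33.9411 degrees (acute angle)

33.9411 degrees


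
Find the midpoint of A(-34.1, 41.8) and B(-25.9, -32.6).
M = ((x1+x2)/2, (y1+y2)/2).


Mx = (-34.1 - 25.9)/2 = -60.0/2 = -30.0000
My = (41.8 - 32.6)/2 = 9.2/2 = 4.6000

(-30.0000, 4.6000)


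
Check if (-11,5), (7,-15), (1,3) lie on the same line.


-11*(-15-3) + 7*(3-5) + 1*(5+ 15)
= 198 - 14 + 20 = 204

No, not collinear (determinant = 204)


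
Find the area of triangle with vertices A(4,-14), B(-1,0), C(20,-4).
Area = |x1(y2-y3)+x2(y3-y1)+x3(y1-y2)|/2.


4*(0+ 4) = 16
-1*(-4+ 14) = -10
20*(-14-0) = -280
sum = -274
Area = |-274|/2 = 137.0000

137.0000 sq units


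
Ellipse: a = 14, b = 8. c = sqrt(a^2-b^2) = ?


c^2 = 14^2 - 8^2 = 196 - 64 = 132
c = sqrt(132) = 11.4891

c = 11.4891


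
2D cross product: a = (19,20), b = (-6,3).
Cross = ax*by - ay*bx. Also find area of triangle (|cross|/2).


cross = 19*3 - 20*(-6) = 57 + 120 = 177
Triangle area = |177|/2 = 177/2 = 88.5000

cross = 177, triangle area = 88.5000


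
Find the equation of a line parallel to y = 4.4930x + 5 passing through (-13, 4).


Parallel lines have equal slopes.
m2 = 4.4930
b2 = 4 - 4.4930*(-13) = 62.4090

y = 4.4930x + 62.4090


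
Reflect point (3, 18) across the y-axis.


Reflection rule for y-axis: (-x, y)
(3, 18) -> (-3, 18)

(-3, 18)


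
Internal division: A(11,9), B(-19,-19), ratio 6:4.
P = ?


Px = (6*(-19) + 4*11)/10 = -70/10 = -7.0000
Py = (6*(-19) + 4*9)/10 = -78/10 = -7.8000

P = (-7.0000, -7.8000)


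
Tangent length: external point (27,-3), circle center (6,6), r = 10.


d = sqrt((27-6)^2 + (-3-6)^2) = sqrt(441+81) = 22.8473
L = sqrt(522.0000 - 100) = sqrt(422.0000) = 20.5426

20.5426


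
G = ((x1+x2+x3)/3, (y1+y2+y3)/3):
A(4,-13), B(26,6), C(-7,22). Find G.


Gx = (4+26- 7)/3 = 23/3 = 7.6667
Gy = (-13+6+22)/3 = 15/3 = 5.0000

G = (7.6667, 5.0000)


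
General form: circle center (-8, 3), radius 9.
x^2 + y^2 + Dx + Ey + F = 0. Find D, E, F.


(x+ 8)^2 + (y-3)^2 = 9^2
D = -2h = 16, E = -2k = -6
F = h^2+k^2-r^2 = 64+9-81 = -8

D = 16, E = -6, F = -8


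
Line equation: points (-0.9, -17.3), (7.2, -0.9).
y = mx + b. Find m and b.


m = (16.4)/(8.1) = 2.0247
b = y1 - m*x1 = -17.3 - (16.4*(-0.9))/(8.1) = -17.3 + 1.8222 = -15.4778

y = 2.0247x - 15.4778


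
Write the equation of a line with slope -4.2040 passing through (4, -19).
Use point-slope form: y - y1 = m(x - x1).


y + 19 = -4.2040(x - 4)
y = -4.2040x - 19 + 4.2040*4
y = -4.2040x - 2.1840

y = -4.2040x - 2.1840


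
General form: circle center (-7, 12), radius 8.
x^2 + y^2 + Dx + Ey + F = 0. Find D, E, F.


(x+ 7)^2 + (y-12)^2 = 8^2
D = -2h = 14, E = -2k = -24
F = h^2+k^2-r^2 = 49+144-64 = 129

D = 14, E = -24, F = 129


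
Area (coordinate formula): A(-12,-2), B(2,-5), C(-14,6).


-12*(-5-6) = 132
2*(6+ 2) = 16
-14*(-2+ 5) = -42
sum = 106
Area = |106|/2 = 53.0000

53.0000 sq units


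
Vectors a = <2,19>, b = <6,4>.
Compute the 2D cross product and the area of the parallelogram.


cross = 2*4 - 19*6 = 8 - 114 = -106
Parallelogram area = |-106| = 106

cross = -106, parallelogram area = 106


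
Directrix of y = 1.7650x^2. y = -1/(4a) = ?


a = 1.7650
1/(4a) = 0.1416
directrix: y = -0.1416 = -0.1416

y = -0.1416


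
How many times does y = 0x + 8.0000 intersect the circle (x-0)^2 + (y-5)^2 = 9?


Substitute y = 0x + 8.0000: (x-0)^2 + (0x+8.0000-5)^2 = 9
Expand to Ax^2 + Bx + C = 0, where b-k = 3
A = 1+m^2 = 1
B = 2(m(b-k) - h) = 2(0*3 - 0) = 0
C = h^2 + (b-k)^2 - r^2 = 0 + 9 - 9 = 0
disc = B^2-4AC = 0 - 0 = 0
disc = 0

1 intersection point (tangent)


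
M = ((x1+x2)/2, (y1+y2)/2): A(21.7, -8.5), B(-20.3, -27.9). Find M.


Mx = (21.7 - 20.3)/2 = 1.4/2 = 0.7000
My = (-8.5 - 27.9)/2 = -36.4/2 = -18.2000

(0.7000, -18.2000)


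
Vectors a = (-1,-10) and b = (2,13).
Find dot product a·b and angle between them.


a·b = -1*2 - 10*13 = -2 - 130 = -132
|a| = sqrt(1+100) = 10.0499
|b| = sqrt(4+169) = 13.1529
cos(theta) = -132/(sqrt(101)*sqrt(173)) = -132/sqrt(17473) = -0.998597
theta = arccos(-132/sqrt(17473)) = 176.9644 degrees

a·b = -132, theta = 176.9644 deg


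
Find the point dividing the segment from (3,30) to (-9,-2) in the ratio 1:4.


Px = (1*(-9) + 4*3)/5 = 3/5 = 0.6000
Py = (1*(-2) + 4*30)/5 = 118/5 = 23.6000

P = (0.6000, 23.6000)


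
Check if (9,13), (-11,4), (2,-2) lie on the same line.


9*(4+ 2) - 11*(-2-13) + 2*(13-4)
= 54 + 165 + 18 = 237

No, not collinear (determinant = 237)


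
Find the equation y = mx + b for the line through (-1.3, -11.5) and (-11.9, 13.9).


m = (25.4)/(-10.6) = -2.3962
b = y1 - m*x1 = -11.5 - (25.4*(-1.3))/(-10.6) = -11.5 - 3.1151 = -14.6151

y = -2.3962x - 14.6151


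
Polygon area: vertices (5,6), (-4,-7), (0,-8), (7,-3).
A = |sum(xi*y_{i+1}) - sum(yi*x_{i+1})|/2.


sum(xi*y_{i+1}) = 5*(-7) - 4*(-8) + 0*(-3) + 7*6 = 39
sum(yi*x_{i+1}) = 6*(-4) - 7*0 - 8*7 - 3*5 = -95
Area = |39 + 95|/2 = 134/2 = 67.0000

67.0000 sq units


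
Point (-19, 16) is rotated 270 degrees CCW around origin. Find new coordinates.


cos(270) = 0, sin(270) = -1
x' = -19*0 - 16*(-1) = 16
y' = -19*(-1) + 16*0 = 19

(16, 19)


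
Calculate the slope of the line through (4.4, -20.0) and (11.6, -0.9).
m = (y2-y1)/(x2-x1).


dy = -0.9 + 20.0 = 19.1
dx = 11.6 - 4.4 = 7.2
m = 19.1/7.2 = 2.6528

m = 2.6528


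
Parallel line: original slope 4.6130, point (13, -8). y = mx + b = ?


Parallel lines have equal slopes.
m2 = 4.6130
b2 = -8 - 4.6130*13 = -67.9690

y = 4.6130x - 67.9690


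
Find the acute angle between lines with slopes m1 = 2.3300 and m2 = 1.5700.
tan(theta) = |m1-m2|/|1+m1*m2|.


m1-m2 = 0.76
1+m1*m2 = 4.6581
tan(theta) = |0.76/4.6581| = 0.163157
theta = arctan(|0.76/4.6581|) = 9.2665 degrees (acute angle)

9.2665 degrees


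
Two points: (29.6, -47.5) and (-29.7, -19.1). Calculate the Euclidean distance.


dx = -29.7 - 29.6 = -59.3
dy = -19.1 + 47.5 = 28.4
d = sqrt(3516.49 + 806.56) = sqrt(4323.05) = 65.7499

65.7499


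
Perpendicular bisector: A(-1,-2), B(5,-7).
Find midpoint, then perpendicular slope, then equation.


Midpoint = (2, -4.5)
Slope of AB = dy/dx = -5/6 = -0.8333
Perp slope = -dx/dy = 6/5 = 1.2000
b = My - (perp slope)*Mx = -4.5 + (6*2)/(-5) = -4.5 - 2.4000 = -6.9000

y = 1.2000x - 6.9000


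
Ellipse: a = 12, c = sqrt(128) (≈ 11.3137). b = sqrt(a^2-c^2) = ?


b^2 = 12^2 - (sqrt(128))^2 = 144 - 128 = 16
b = sqrt(16) = 4

b = 4


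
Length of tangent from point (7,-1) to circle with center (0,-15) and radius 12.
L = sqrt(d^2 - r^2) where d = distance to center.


d = sqrt((7-0)^2 + (-1+ 15)^2) = sqrt(49+196) = 15.6525
L = sqrt(245.0000 - 144) = sqrt(101.0000) = 10.0499

10.0499


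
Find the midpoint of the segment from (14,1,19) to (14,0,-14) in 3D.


Mx = (14+14)/2 = 14.0000
My = (1+0)/2 = 0.5000
Mz = (19- 14)/2 = 2.5000

M = (14.0000, 0.5000, 2.5000)


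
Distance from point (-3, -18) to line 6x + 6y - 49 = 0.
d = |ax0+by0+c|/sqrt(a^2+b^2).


|6*(-3) + 6*(-18) - 49| = |-175| = 175
sqrt(36 + 36) = sqrt(72) = 8.4853
d = 175/sqrt(72) = 20.6239

20.6239


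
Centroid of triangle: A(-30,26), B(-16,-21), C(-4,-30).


Gx = (-30- 16- 4)/3 = -50/3 = -16.6667
Gy = (26- 21- 30)/3 = -25/3 = -8.3333

G = (-16.6667, -8.3333)


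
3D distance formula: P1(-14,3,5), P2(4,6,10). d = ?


dx=18, dy=3, dz=5
d = sqrt(324+9+25) = sqrt(358) = 18.9209

18.9209


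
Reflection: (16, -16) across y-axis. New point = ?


Reflection rule for y-axis: (-x, y)
(16, -16) -> (-16, -16)

(-16, -16)


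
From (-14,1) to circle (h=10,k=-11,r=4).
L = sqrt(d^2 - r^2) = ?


d = sqrt((-14-10)^2 + (1+ 11)^2) = sqrt(576+144) = 26.8328
L = sqrt(720.0000 - 16) = sqrt(704.0000) = 26.5330

26.5330


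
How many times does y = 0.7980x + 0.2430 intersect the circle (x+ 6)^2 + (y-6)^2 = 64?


Substitute y = 0.7980x + 0.2430: (x+ 6)^2 + (0.7980x+0.2430-6)^2 = 64
Expand to Ax^2 + Bx + C = 0, where b-k = -5.757
A = 1+m^2 = 1.636804
B = 2(m(b-k) - h) = 2(0.7980*(-5.757) + 6) = 2.811828
C = h^2 + (b-k)^2 - r^2 = 36 + 33.143049 - 64 = 5.143049
disc = B^2-4AC = 7.9064 - 33.6727 = -25.7663
disc < 0

0 intersection points


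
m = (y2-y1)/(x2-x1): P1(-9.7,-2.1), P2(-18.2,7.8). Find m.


dy = 7.8 + 2.1 = 9.9
dx = -18.2 + 9.7 = -8.5
m = 9.9/(-8.5) = -1.1647

m = -1.1647


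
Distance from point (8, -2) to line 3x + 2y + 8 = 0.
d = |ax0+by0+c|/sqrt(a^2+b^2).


|3*8 + 2*(-2) + 8| = |28| = 28
sqrt(9 + 4) = sqrt(13) = 3.6056
d = 28/sqrt(13) = 7.7658

7.7658


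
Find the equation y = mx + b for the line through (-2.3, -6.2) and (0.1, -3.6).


m = (2.6)/(2.4) = 1.0833
b = y1 - m*x1 = -6.2 - (2.6*(-2.3))/(2.4) = -6.2 + 2.4917 = -3.7083

y = 1.0833x - 3.7083


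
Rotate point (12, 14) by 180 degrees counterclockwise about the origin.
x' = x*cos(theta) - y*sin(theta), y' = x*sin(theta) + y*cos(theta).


cos(180) = -1, sin(180) = 0
x' = 12*(-1) - 14*0 = -12
y' = 12*0 + 14*(-1) = -14

(-12, -14)


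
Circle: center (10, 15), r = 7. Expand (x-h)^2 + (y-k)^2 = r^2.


(x-10)^2 + (y-15)^2 = 7^2
D = -2h = -20, E = -2k = -30
F = h^2+k^2-r^2 = 100+225-49 = 276

x^2 + y^2 - 20x - 30y + 276 = 0


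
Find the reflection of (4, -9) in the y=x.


Reflection rule for y=x: (y, x)
(4, -9) -> (-9, 4)

(-9, 4)


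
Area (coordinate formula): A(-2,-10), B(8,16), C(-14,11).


-2*(16-11) = -10
8*(11+ 10) = 168
-14*(-10-16) = 364
sum = 522
Area = |522|/2 = 261.0000

261.0000 sq units


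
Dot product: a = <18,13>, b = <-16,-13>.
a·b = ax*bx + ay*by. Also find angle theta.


a·b = 18*(-16) + 13*(-13) = -288 - 169 = -457
|a| = sqrt(324+169) = 22.2036
|b| = sqrt(256+169) = 20.6155
cos(theta) = -457/(sqrt(493)*sqrt(425)) = -457/sqrt(209525) = -0.998386
theta = arccos(-457/sqrt(209525)) = 176.7438 degrees

a·b = -457, theta = 176.7438 deg


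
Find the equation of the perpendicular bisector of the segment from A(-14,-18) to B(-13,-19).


Midpoint = (-13.5, -18.5)
Slope of AB = dy/dx = -1/1 = -1.0000
Perp slope = -dx/dy = 1/1 = 1.0000
b = My - (perp slope)*Mx = -18.5 + (1*(-13.5))/(-1) = -18.5 + 13.5000 = -5.0000

y = 1.0000x - 5.0000


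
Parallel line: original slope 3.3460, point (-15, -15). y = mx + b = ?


Parallel lines have equal slopes.
m2 = 3.3460
b2 = -15 - 3.3460*(-15) = 35.1900

y = 3.3460x + 35.1900


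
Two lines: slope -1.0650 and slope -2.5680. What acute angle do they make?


m1-m2 = 1.503
1+m1*m2 = 3.73492
tan(theta) = |1.503/3.73492| = 0.402418
theta = arctan(|1.503/3.73492|) = 21.9208 degrees (acute angle)

21.9208 degrees


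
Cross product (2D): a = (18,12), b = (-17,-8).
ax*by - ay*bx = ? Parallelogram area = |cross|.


cross = 18*(-8) - 12*(-17) = -144 + 204 = 60
Parallelogram area = |60| = 60

cross = 60, parallelogram area = 60


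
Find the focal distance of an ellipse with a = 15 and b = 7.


c^2 = 15^2 - 7^2 = 225 - 49 = 176
c = sqrt(176) = 13.2665

c = 13.2665


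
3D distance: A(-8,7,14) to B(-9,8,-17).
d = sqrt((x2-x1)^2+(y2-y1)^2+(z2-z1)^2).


dx=-1, dy=1, dz=-31
d = sqrt(1+1+961) = sqrt(963) = 31.0322

31.0322


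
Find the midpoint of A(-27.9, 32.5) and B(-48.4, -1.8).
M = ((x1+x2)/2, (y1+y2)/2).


Mx = (-27.9 - 48.4)/2 = -76.3/2 = -38.1500
My = (32.5 - 1.8)/2 = 30.7/2 = 15.3500

(-38.1500, 15.3500)


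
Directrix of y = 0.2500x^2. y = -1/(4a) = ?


a = 0.2500
1/(4a) = 1.0000
directrix: y = -1.0000 = -1.0000

y = -1.0000


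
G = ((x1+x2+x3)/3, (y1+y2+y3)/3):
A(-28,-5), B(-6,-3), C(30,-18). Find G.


Gx = (-28- 6+30)/3 = -4/3 = -1.3333
Gy = (-5- 3- 18)/3 = -26/3 = -8.6667

G = (-1.3333, -8.6667)


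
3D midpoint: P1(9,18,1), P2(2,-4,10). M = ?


Mx = (9+2)/2 = 5.5000
My = (18- 4)/2 = 7.0000
Mz = (1+10)/2 = 5.5000

M = (5.5000, 7.0000, 5.5000)


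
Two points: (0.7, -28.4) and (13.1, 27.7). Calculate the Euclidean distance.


dx = 13.1 - 0.7 = 12.4
dy = 27.7 + 28.4 = 56.1
d = sqrt(153.76 + 3147.21) = sqrt(3300.97) = 57.4541

57.4541


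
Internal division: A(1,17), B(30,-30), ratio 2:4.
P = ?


Px = (2*30 + 4*1)/6 = 64/6 = 10.6667
Py = (2*(-30) + 4*17)/6 = 8/6 = 1.3333

P = (10.6667, 1.3333)


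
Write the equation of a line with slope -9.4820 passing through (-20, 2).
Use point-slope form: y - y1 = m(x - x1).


y - 2 = -9.4820(x + 20)
y = -9.4820x + 2 + 9.4820*(-20)
y = -9.4820x - 187.6400

y = -9.4820x - 187.6400


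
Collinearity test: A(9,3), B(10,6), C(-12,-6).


9*(6+ 6) + 10*(-6-3) - 12*(3-6)
= 108 - 90 + 36 = 54

No, not collinear (determinant = 54)


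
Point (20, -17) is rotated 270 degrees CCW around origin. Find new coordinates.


cos(270) = 0, sin(270) = -1
x' = 20*0 + 17*(-1) = -17
y' = 20*(-1) - 17*0 = -20

(-17, -20)


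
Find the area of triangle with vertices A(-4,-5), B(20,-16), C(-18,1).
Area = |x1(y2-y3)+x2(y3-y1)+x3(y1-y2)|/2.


-4*(-16-1) = 68
20*(1+ 5) = 120
-18*(-5+ 16) = -198
sum = -10
Area = |-10|/2 = 5.0000

5.0000 sq units


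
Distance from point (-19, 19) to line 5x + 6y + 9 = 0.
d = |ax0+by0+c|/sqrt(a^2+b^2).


|5*(-19) + 6*19 + 9| = |28| = 28
sqrt(25 + 36) = sqrt(61) = 7.8102
d = 28/sqrt(61) = 3.5850

3.5850


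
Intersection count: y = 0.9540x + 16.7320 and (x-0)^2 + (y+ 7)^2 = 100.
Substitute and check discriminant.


Substitute y = 0.9540x + 16.7320: (x-0)^2 + (0.9540x+16.7320+ 7)^2 = 100
Expand to Ax^2 + Bx + C = 0, where b-k = 23.732
A = 1+m^2 = 1.910116
B = 2(m(b-k) - h) = 2(0.9540*23.732 - 0) = 45.280656
C = h^2 + (b-k)^2 - r^2 = 0 + 563.207824 - 100 = 463.207824
disc = B^2-4AC = 2050.3378 - 3539.1227 = -1488.7849
disc < 0

0 intersection points


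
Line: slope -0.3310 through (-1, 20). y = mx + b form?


y - 20 = -0.3310(x + 1)
y = -0.3310x + 20 + 0.3310*(-1)
y = -0.3310x + 19.6690

y = -0.3310x + 19.6690


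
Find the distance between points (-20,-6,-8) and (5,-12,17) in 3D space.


dx=25, dy=-6, dz=25
d = sqrt(625+36+625) = sqrt(1286) = 35.8608

35.8608


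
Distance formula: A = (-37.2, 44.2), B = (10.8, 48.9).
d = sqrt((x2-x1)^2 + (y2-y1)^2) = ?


dx = 10.8 + 37.2 = 48.0
dy = 48.9 - 44.2 = 4.7
d = sqrt(2304.0 + 22.09) = sqrt(2326.09) = 48.2296

48.2296


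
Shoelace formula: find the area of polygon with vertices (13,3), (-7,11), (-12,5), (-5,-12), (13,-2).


sum(xi*y_{i+1}) = 13*11 - 7*5 - 12*(-12) - 5*(-2) + 13*3 = 301
sum(yi*x_{i+1}) = 3*(-7) + 11*(-12) + 5*(-5) - 12*13 - 2*13 = -360
Area = |301 + 360|/2 = 661/2 = 330.5000

330.5000 sq units


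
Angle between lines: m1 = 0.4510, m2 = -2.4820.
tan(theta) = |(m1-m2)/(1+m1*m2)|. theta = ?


m1-m2 = 2.933
1+m1*m2 = -0.119382
tan(theta) = |2.933/(-0.119382)| = 24.568193
theta = arctan(|2.933/(-0.119382)|) = 87.6692 degrees (acute angle)

87.6692 degrees


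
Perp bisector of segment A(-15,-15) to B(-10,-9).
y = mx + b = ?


Midpoint = (-12.5, -12)
Slope of AB = dy/dx = 6/5 = 1.2000
Perp slope = -dx/dy = -5/6 = -0.8333
b = My - (perp slope)*Mx = -12 + (5*(-12.5))/6 = -12 - 10.4167 = -22.4167

y = -0.8333x - 22.4167


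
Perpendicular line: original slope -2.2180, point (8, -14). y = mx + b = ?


Perpendicular slope = -1/m1 = -1/(-2.2180) = 0.4509
b2 = y0 - m2*x0 = -14 + 8/(-2.2180) = -14 - 3.6069 = -17.6069

y = 0.4509x - 17.6069


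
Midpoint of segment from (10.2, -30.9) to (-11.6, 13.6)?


Mx = (10.2 - 11.6)/2 = -1.4/2 = -0.7000
My = (-30.9 + 13.6)/2 = -17.3/2 = -8.6500

(-0.7000, -8.6500)


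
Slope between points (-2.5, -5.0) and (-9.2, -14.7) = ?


dy = -14.7 + 5.0 = -9.7
dx = -9.2 + 2.5 = -6.7
m = -9.7/(-6.7) = 1.4478

m = 1.4478


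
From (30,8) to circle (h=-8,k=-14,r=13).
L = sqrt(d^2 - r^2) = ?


d = sqrt((30+ 8)^2 + (8+ 14)^2) = sqrt(1444+484) = 43.9090
L = sqrt(1928.0000 - 169) = sqrt(1759.0000) = 41.9404

41.9404


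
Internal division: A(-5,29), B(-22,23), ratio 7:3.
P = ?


Px = (7*(-22) + 3*(-5))/10 = -169/10 = -16.9000
Py = (7*23 + 3*29)/10 = 248/10 = 24.8000

P = (-16.9000, 24.8000)


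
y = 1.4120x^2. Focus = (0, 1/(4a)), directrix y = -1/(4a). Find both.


a = 1.4120
1/(4a) = 0.1771
Focus = (0, 0.1771)
Directrix: y = -0.1771

Focus = (0, 0.1771), Directrix: y = -0.1771


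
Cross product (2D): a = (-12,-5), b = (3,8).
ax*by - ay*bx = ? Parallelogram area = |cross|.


cross = -12*8 + 5*3 = -96 + 15 = -81
Parallelogram area = |-81| = 81

cross = -81, parallelogram area = 81


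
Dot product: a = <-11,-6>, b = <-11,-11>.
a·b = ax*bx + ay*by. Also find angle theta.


a·b = -11*(-11) - 6*(-11) = 121 + 66 = 187
|a| = sqrt(121+36) = 12.5300
|b| = sqrt(121+121) = 15.5563
cos(theta) = 187/(sqrt(157)*sqrt(242)) = 187/sqrt(37994) = 0.959366
theta = arccos(187/sqrt(37994)) = 16.3895 degrees

a·b = 187, theta = 16.3895 deg


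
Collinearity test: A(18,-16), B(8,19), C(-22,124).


18*(19-124) + 8*(124+ 16) - 22*(-16-19)
= -1890 + 1120 + 770 = 0

Yes, collinear (determinant = 0)


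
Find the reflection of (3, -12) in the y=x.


Reflection rule for y=x: (y, x)
(3, -12) -> (-12, 3)

(-12, 3)


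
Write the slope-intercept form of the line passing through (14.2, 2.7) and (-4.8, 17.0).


m = (14.3)/(-19.0) = -0.7526
b = y1 - m*x1 = 2.7 - (14.3*14.2)/(-19.0) = 2.7 + 10.6874 = 13.3874

y = -0.7526x + 13.3874


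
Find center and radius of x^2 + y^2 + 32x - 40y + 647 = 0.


h = -D/2 = -32/2 = -16
k = -E/2 = 40/2 = 20
r^2 = h^2 + k^2 - F = 256 + 400 - 647 = 9
r = 3

Center (-16, 20), radius = 3


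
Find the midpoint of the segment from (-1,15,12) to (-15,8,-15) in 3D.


Mx = (-1- 15)/2 = -8.0000
My = (15+8)/2 = 11.5000
Mz = (12- 15)/2 = -1.5000

M = (-8.0000, 11.5000, -1.5000)
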